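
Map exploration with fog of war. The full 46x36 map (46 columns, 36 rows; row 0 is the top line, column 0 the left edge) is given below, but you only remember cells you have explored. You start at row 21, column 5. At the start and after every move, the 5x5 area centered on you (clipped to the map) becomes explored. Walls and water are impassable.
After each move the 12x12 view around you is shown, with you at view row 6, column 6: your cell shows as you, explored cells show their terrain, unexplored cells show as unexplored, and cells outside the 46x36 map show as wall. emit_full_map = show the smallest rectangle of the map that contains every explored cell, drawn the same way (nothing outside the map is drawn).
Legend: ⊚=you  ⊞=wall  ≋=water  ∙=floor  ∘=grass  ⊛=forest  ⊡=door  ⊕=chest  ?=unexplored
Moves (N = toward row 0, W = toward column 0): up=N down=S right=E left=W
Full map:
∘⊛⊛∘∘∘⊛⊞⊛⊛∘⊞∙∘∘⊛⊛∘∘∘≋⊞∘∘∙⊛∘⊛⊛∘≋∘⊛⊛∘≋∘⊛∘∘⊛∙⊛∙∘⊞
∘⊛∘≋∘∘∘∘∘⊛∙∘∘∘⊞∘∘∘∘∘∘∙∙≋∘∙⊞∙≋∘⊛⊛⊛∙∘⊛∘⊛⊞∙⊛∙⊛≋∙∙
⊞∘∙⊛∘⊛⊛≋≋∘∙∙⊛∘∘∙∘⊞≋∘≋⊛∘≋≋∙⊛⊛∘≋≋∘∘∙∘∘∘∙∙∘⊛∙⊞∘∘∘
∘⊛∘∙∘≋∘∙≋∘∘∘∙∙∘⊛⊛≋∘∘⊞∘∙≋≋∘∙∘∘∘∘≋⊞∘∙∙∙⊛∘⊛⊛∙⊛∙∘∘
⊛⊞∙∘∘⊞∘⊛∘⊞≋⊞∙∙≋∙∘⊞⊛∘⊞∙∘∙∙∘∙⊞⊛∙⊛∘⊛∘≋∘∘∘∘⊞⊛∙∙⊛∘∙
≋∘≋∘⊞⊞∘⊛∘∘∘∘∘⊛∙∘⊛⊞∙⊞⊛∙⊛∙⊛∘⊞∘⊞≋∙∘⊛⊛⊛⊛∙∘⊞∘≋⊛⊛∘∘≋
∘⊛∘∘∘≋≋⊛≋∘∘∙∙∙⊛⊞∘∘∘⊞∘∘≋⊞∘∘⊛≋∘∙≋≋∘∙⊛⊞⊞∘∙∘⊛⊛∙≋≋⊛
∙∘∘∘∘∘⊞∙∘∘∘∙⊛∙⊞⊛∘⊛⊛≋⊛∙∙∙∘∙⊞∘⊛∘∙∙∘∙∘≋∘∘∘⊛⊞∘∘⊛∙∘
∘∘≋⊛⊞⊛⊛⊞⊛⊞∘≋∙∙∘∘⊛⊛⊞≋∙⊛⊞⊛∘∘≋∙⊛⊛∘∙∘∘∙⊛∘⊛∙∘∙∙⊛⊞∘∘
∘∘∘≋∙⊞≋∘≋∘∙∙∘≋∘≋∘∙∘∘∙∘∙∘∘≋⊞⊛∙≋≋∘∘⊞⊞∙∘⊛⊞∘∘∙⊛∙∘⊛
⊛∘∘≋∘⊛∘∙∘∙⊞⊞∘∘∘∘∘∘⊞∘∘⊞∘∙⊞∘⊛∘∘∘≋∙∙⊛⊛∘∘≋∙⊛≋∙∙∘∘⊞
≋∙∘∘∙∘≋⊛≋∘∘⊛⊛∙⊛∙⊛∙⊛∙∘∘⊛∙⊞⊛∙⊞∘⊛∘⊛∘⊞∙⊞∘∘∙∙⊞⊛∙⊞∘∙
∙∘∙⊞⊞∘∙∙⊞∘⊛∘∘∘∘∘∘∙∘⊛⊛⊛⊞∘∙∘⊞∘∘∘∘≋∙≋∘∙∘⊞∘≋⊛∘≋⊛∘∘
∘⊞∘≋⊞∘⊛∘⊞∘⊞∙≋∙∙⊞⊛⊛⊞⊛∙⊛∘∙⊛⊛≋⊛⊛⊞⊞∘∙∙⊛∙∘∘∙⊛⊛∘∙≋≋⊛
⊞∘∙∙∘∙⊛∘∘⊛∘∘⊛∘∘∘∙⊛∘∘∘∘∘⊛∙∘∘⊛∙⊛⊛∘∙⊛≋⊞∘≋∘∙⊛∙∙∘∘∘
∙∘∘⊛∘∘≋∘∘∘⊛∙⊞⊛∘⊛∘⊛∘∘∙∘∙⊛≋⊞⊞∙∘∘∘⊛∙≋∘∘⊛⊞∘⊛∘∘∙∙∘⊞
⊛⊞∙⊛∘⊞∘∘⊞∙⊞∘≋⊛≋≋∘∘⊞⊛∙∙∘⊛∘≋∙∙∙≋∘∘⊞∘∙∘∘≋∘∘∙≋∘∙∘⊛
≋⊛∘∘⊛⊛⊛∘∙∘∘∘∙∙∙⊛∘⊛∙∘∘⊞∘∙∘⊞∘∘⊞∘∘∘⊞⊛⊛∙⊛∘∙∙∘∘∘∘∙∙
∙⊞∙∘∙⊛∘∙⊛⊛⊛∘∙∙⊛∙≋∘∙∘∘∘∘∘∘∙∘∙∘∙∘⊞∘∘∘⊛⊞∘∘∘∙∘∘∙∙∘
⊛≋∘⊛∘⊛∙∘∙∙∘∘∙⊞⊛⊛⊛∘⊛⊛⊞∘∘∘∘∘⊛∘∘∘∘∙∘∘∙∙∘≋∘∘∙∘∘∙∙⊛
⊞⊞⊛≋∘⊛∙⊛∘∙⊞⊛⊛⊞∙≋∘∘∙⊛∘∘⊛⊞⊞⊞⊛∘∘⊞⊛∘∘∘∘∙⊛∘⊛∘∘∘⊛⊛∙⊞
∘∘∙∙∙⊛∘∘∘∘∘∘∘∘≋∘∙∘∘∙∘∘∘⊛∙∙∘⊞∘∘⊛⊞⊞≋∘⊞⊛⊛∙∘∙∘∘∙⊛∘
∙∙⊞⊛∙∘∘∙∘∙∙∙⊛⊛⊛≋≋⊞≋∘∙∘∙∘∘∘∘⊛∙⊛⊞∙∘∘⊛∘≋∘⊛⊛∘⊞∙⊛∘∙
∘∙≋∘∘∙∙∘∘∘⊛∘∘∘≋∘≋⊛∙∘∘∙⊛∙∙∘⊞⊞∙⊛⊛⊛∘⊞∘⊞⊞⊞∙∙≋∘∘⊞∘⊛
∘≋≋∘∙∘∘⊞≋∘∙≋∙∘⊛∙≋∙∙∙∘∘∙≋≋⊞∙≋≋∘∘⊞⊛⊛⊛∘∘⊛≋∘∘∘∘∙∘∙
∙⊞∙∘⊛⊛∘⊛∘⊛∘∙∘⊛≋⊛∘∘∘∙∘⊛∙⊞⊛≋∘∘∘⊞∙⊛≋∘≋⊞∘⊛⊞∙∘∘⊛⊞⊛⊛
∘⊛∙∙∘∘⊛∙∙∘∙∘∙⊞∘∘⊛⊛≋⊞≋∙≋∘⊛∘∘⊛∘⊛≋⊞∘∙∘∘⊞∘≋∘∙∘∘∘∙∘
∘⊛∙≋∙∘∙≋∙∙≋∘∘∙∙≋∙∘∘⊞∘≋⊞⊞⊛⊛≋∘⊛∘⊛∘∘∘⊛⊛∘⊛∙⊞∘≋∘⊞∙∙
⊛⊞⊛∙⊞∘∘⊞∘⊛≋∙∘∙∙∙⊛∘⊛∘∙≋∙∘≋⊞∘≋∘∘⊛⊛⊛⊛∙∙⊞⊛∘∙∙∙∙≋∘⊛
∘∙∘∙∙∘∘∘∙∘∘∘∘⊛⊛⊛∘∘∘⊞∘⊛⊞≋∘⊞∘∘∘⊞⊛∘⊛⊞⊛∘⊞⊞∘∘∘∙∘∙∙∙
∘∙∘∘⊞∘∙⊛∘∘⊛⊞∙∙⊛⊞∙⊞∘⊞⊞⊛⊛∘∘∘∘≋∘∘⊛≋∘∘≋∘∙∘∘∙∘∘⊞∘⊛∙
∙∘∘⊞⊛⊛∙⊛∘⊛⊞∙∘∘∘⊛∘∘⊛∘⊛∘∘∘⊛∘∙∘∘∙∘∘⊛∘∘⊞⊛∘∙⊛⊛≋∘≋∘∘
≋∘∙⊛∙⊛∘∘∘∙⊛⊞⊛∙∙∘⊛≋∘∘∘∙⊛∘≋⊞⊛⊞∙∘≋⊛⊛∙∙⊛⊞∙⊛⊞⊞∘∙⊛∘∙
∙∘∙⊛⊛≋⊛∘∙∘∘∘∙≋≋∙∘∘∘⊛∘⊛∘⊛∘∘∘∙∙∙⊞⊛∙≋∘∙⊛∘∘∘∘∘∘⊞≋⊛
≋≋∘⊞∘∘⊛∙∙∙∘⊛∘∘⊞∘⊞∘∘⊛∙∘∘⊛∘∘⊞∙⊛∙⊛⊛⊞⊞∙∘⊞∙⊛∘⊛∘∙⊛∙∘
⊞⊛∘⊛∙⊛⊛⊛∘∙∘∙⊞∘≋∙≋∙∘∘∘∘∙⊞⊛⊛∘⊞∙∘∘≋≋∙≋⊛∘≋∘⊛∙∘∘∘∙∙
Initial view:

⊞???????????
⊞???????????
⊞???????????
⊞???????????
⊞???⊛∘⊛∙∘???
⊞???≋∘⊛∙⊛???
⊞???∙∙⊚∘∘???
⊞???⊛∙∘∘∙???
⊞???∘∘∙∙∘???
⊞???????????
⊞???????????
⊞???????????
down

⊞???????????
⊞???????????
⊞???????????
⊞???⊛∘⊛∙∘???
⊞???≋∘⊛∙⊛???
⊞???∙∙⊛∘∘???
⊞???⊛∙⊚∘∙???
⊞???∘∘∙∙∘???
⊞???∘∙∘∘⊞???
⊞???????????
⊞???????????
⊞???????????

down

⊞???????????
⊞???????????
⊞???⊛∘⊛∙∘???
⊞???≋∘⊛∙⊛???
⊞???∙∙⊛∘∘???
⊞???⊛∙∘∘∙???
⊞???∘∘⊚∙∘???
⊞???∘∙∘∘⊞???
⊞???∘⊛⊛∘⊛???
⊞???????????
⊞???????????
⊞???????????

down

⊞???????????
⊞???⊛∘⊛∙∘???
⊞???≋∘⊛∙⊛???
⊞???∙∙⊛∘∘???
⊞???⊛∙∘∘∙???
⊞???∘∘∙∙∘???
⊞???∘∙⊚∘⊞???
⊞???∘⊛⊛∘⊛???
⊞???∙∘∘⊛∙???
⊞???????????
⊞???????????
⊞???????????

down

⊞???⊛∘⊛∙∘???
⊞???≋∘⊛∙⊛???
⊞???∙∙⊛∘∘???
⊞???⊛∙∘∘∙???
⊞???∘∘∙∙∘???
⊞???∘∙∘∘⊞???
⊞???∘⊛⊚∘⊛???
⊞???∙∘∘⊛∙???
⊞???≋∙∘∙≋???
⊞???????????
⊞???????????
⊞???????????

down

⊞???≋∘⊛∙⊛???
⊞???∙∙⊛∘∘???
⊞???⊛∙∘∘∙???
⊞???∘∘∙∙∘???
⊞???∘∙∘∘⊞???
⊞???∘⊛⊛∘⊛???
⊞???∙∘⊚⊛∙???
⊞???≋∙∘∙≋???
⊞???∙⊞∘∘⊞???
⊞???????????
⊞???????????
⊞???????????

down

⊞???∙∙⊛∘∘???
⊞???⊛∙∘∘∙???
⊞???∘∘∙∙∘???
⊞???∘∙∘∘⊞???
⊞???∘⊛⊛∘⊛???
⊞???∙∘∘⊛∙???
⊞???≋∙⊚∙≋???
⊞???∙⊞∘∘⊞???
⊞???∙∙∘∘∘???
⊞???????????
⊞???????????
⊞???????????

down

⊞???⊛∙∘∘∙???
⊞???∘∘∙∙∘???
⊞???∘∙∘∘⊞???
⊞???∘⊛⊛∘⊛???
⊞???∙∘∘⊛∙???
⊞???≋∙∘∙≋???
⊞???∙⊞⊚∘⊞???
⊞???∙∙∘∘∘???
⊞???∘⊞∘∙⊛???
⊞???????????
⊞???????????
⊞???????????

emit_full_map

⊛∘⊛∙∘
≋∘⊛∙⊛
∙∙⊛∘∘
⊛∙∘∘∙
∘∘∙∙∘
∘∙∘∘⊞
∘⊛⊛∘⊛
∙∘∘⊛∙
≋∙∘∙≋
∙⊞⊚∘⊞
∙∙∘∘∘
∘⊞∘∙⊛

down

⊞???∘∘∙∙∘???
⊞???∘∙∘∘⊞???
⊞???∘⊛⊛∘⊛???
⊞???∙∘∘⊛∙???
⊞???≋∙∘∙≋???
⊞???∙⊞∘∘⊞???
⊞???∙∙⊚∘∘???
⊞???∘⊞∘∙⊛???
⊞???⊞⊛⊛∙⊛???
⊞???????????
⊞???????????
⊞???????????

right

???∘∘∙∙∘????
???∘∙∘∘⊞????
???∘⊛⊛∘⊛????
???∙∘∘⊛∙????
???≋∙∘∙≋∙???
???∙⊞∘∘⊞∘???
???∙∙∘⊚∘∙???
???∘⊞∘∙⊛∘???
???⊞⊛⊛∙⊛∘???
????????????
????????????
????????????

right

??∘∘∙∙∘?????
??∘∙∘∘⊞?????
??∘⊛⊛∘⊛?????
??∙∘∘⊛∙?????
??≋∙∘∙≋∙∙???
??∙⊞∘∘⊞∘⊛???
??∙∙∘∘⊚∙∘???
??∘⊞∘∙⊛∘∘???
??⊞⊛⊛∙⊛∘⊛???
????????????
????????????
????????????

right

?∘∘∙∙∘??????
?∘∙∘∘⊞??????
?∘⊛⊛∘⊛??????
?∙∘∘⊛∙??????
?≋∙∘∙≋∙∙≋???
?∙⊞∘∘⊞∘⊛≋???
?∙∙∘∘∘⊚∘∘???
?∘⊞∘∙⊛∘∘⊛???
?⊞⊛⊛∙⊛∘⊛⊞???
????????????
????????????
????????????

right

∘∘∙∙∘???????
∘∙∘∘⊞???????
∘⊛⊛∘⊛???????
∙∘∘⊛∙???????
≋∙∘∙≋∙∙≋∘???
∙⊞∘∘⊞∘⊛≋∙???
∙∙∘∘∘∙⊚∘∘???
∘⊞∘∙⊛∘∘⊛⊞???
⊞⊛⊛∙⊛∘⊛⊞∙???
????????????
????????????
????????????

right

∘∙∙∘????????
∙∘∘⊞????????
⊛⊛∘⊛????????
∘∘⊛∙????????
∙∘∙≋∙∙≋∘∘???
⊞∘∘⊞∘⊛≋∙∘???
∙∘∘∘∙∘⊚∘∘???
⊞∘∙⊛∘∘⊛⊞∙???
⊛⊛∙⊛∘⊛⊞∙∘???
????????????
????????????
????????????

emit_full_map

⊛∘⊛∙∘?????
≋∘⊛∙⊛?????
∙∙⊛∘∘?????
⊛∙∘∘∙?????
∘∘∙∙∘?????
∘∙∘∘⊞?????
∘⊛⊛∘⊛?????
∙∘∘⊛∙?????
≋∙∘∙≋∙∙≋∘∘
∙⊞∘∘⊞∘⊛≋∙∘
∙∙∘∘∘∙∘⊚∘∘
∘⊞∘∙⊛∘∘⊛⊞∙
⊞⊛⊛∙⊛∘⊛⊞∙∘

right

∙∙∘?????????
∘∘⊞?????????
⊛∘⊛?????????
∘⊛∙?????????
∘∙≋∙∙≋∘∘∙???
∘∘⊞∘⊛≋∙∘∙???
∘∘∘∙∘∘⊚∘⊛???
∘∙⊛∘∘⊛⊞∙∙???
⊛∙⊛∘⊛⊞∙∘∘???
????????????
????????????
????????????

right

∙∘??????????
∘⊞??????????
∘⊛??????????
⊛∙??????????
∙≋∙∙≋∘∘∙∙???
∘⊞∘⊛≋∙∘∙∙???
∘∘∙∘∘∘⊚⊛⊛???
∙⊛∘∘⊛⊞∙∙⊛???
∙⊛∘⊛⊞∙∘∘∘???
????????????
????????????
????????????

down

∘⊞??????????
∘⊛??????????
⊛∙??????????
∙≋∙∙≋∘∘∙∙???
∘⊞∘⊛≋∙∘∙∙???
∘∘∙∘∘∘∘⊛⊛???
∙⊛∘∘⊛⊞⊚∙⊛???
∙⊛∘⊛⊞∙∘∘∘???
????⊛⊞⊛∙∙???
????????????
????????????
????????????

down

∘⊛??????????
⊛∙??????????
∙≋∙∙≋∘∘∙∙???
∘⊞∘⊛≋∙∘∙∙???
∘∘∙∘∘∘∘⊛⊛???
∙⊛∘∘⊛⊞∙∙⊛???
∙⊛∘⊛⊞∙⊚∘∘???
????⊛⊞⊛∙∙???
????∘∘∙≋≋???
????????????
????????????
⊞⊞⊞⊞⊞⊞⊞⊞⊞⊞⊞⊞

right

⊛???????????
∙???????????
≋∙∙≋∘∘∙∙????
⊞∘⊛≋∙∘∙∙????
∘∙∘∘∘∘⊛⊛⊛???
⊛∘∘⊛⊞∙∙⊛⊞???
⊛∘⊛⊞∙∘⊚∘⊛???
???⊛⊞⊛∙∙∘???
???∘∘∙≋≋∙???
????????????
????????????
⊞⊞⊞⊞⊞⊞⊞⊞⊞⊞⊞⊞

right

????????????
????????????
∙∙≋∘∘∙∙?????
∘⊛≋∙∘∙∙?????
∙∘∘∘∘⊛⊛⊛∘???
∘∘⊛⊞∙∙⊛⊞∙???
∘⊛⊞∙∘∘⊚⊛∘???
??⊛⊞⊛∙∙∘⊛???
??∘∘∙≋≋∙∘???
????????????
????????????
⊞⊞⊞⊞⊞⊞⊞⊞⊞⊞⊞⊞

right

????????????
????????????
∙≋∘∘∙∙??????
⊛≋∙∘∙∙??????
∘∘∘∘⊛⊛⊛∘∘???
∘⊛⊞∙∙⊛⊞∙⊞???
⊛⊞∙∘∘∘⊚∘∘???
?⊛⊞⊛∙∙∘⊛≋???
?∘∘∙≋≋∙∘∘???
????????????
????????????
⊞⊞⊞⊞⊞⊞⊞⊞⊞⊞⊞⊞

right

????????????
????????????
≋∘∘∙∙???????
≋∙∘∙∙???????
∘∘∘⊛⊛⊛∘∘∘???
⊛⊞∙∙⊛⊞∙⊞∘???
⊞∙∘∘∘⊛⊚∘⊛???
⊛⊞⊛∙∙∘⊛≋∘???
∘∘∙≋≋∙∘∘∘???
????????????
????????????
⊞⊞⊞⊞⊞⊞⊞⊞⊞⊞⊞⊞

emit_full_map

⊛∘⊛∙∘???????????
≋∘⊛∙⊛???????????
∙∙⊛∘∘???????????
⊛∙∘∘∙???????????
∘∘∙∙∘???????????
∘∙∘∘⊞???????????
∘⊛⊛∘⊛???????????
∙∘∘⊛∙???????????
≋∙∘∙≋∙∙≋∘∘∙∙????
∙⊞∘∘⊞∘⊛≋∙∘∙∙????
∙∙∘∘∘∙∘∘∘∘⊛⊛⊛∘∘∘
∘⊞∘∙⊛∘∘⊛⊞∙∙⊛⊞∙⊞∘
⊞⊛⊛∙⊛∘⊛⊞∙∘∘∘⊛⊚∘⊛
???????⊛⊞⊛∙∙∘⊛≋∘
???????∘∘∙≋≋∙∘∘∘


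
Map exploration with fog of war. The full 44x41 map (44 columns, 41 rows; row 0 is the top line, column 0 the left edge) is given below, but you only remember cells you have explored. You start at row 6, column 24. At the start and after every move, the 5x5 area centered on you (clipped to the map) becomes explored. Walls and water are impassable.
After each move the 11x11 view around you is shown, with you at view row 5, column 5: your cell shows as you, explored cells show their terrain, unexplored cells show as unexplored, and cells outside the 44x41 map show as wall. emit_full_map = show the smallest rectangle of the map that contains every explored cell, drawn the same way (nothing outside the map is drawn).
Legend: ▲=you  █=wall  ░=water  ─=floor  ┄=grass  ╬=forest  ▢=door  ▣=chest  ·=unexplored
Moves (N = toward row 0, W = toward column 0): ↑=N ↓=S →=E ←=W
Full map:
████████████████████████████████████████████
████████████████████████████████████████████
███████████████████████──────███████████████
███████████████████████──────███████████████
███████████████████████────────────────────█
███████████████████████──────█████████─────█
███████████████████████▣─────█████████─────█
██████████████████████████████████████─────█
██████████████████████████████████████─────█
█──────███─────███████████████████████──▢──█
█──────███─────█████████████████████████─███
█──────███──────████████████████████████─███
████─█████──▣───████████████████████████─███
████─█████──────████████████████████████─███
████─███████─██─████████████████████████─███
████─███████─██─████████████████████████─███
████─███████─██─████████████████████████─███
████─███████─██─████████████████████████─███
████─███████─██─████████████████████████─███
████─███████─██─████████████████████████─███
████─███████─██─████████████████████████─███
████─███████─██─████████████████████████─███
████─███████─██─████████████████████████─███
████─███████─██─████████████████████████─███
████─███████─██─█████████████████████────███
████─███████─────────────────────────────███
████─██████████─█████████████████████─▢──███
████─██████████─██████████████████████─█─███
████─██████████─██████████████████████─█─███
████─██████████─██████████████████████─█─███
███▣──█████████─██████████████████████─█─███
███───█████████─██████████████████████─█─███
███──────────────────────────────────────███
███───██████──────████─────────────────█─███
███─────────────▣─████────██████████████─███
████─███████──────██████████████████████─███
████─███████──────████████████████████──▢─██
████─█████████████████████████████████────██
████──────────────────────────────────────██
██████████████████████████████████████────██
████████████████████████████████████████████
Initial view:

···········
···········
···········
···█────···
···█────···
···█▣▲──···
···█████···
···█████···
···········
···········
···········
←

···········
···········
···········
···██────··
···██────··
···██▲───··
···██████··
···██████··
···········
···········
···········

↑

···········
···········
···········
···██───···
···██────··
···██▲───··
···██▣───··
···██████··
···██████··
···········
···········

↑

███████████
···········
···········
···██───···
···██───···
···██▲───··
···██────··
···██▣───··
···██████··
···██████··
···········

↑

███████████
███████████
···········
···█████···
···██───···
···██▲──···
···██────··
···██────··
···██▣───··
···██████··
···██████··

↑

███████████
███████████
███████████
···█████···
···█████···
···██▲──···
···██───···
···██────··
···██────··
···██▣───··
···██████··

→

███████████
███████████
███████████
··██████···
··██████···
··██─▲──···
··██────···
··██────···
··██────···
··██▣───···
··██████···

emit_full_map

██████
██████
██─▲──
██────
██────
██────
██▣───
██████
██████

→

███████████
███████████
███████████
·███████···
·███████···
·██──▲──···
·██─────···
·██─────···
·██────····
·██▣───····
·██████····

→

███████████
███████████
███████████
████████···
████████···
██───▲──···
██──────···
██──────···
██────·····
██▣───·····
██████·····

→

███████████
███████████
███████████
████████···
████████···
█────▲─█···
█──────█···
█───────···
█────······
█▣───······
█████······

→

███████████
███████████
███████████
████████···
████████···
─────▲██···
──────██···
────────···
────·······
▣───·······
████·······

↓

███████████
███████████
████████···
████████···
──────██···
─────▲██···
────────···
──────██···
▣───·······
████·······
████·······

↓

███████████
████████···
████████···
──────██···
──────██···
─────▲──···
──────██···
▣─────██···
████·······
████·······
···········

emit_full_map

██████████
██████████
██──────██
██──────██
██─────▲──
██──────██
██▣─────██
██████····
██████····

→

███████████
███████····
███████····
─────███···
─────███···
─────▲──···
─────███···
─────███···
███········
███········
···········

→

███████████
██████·····
██████·····
────████···
────████···
─────▲──···
────████···
────████···
██·········
██·········
···········

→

███████████
█████······
█████······
───█████···
───█████···
─────▲──···
───█████···
───█████···
█··········
█··········
···········

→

███████████
████·······
████·······
──██████···
──██████···
─────▲──···
──██████···
──██████···
···········
···········
···········

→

███████████
███········
███········
─███████···
─███████···
─────▲──···
─███████···
─███████···
···········
···········
···········

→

███████████
██·········
██·········
████████···
████████···
─────▲──···
████████···
████████···
···········
···········
···········

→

███████████
█··········
█··········
████████···
████████···
─────▲──···
████████···
████████···
···········
···········
···········

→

███████████
···········
···········
████████···
████████···
─────▲──···
███████─···
███████─···
···········
···········
···········

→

███████████
···········
···········
████████···
████████···
─────▲──···
██████──···
██████──···
···········
···········
···········

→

███████████
···········
···········
████████···
████████···
─────▲──···
█████───···
█████───···
···········
···········
···········

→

███████████
··········█
··········█
████████··█
████████··█
─────▲──··█
████────··█
████────··█
··········█
··········█
··········█

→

███████████
·········██
·········██
████████·██
████████·██
─────▲──·██
███─────·██
███─────·██
·········██
·········██
·········██

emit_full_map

██████████············
██████████············
██──────██████████████
██──────██████████████
██─────────────────▲──
██──────█████████─────
██▣─────█████████─────
██████················
██████················


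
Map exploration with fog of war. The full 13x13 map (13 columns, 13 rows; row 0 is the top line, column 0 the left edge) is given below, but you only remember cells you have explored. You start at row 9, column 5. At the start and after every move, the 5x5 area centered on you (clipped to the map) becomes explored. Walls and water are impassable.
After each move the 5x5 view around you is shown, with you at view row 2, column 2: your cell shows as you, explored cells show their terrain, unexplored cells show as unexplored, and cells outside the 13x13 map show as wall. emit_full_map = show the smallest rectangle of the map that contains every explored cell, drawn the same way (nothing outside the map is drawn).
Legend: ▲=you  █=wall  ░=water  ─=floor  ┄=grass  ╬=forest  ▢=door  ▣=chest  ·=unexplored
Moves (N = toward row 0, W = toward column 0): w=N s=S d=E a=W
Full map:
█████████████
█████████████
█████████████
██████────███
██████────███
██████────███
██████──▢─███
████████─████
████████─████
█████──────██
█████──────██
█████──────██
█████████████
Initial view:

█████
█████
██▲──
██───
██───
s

█████
██───
██▲──
██───
█████

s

██───
██───
██▲──
█████
█████

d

█────
█────
█─▲──
█████
█████

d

─────
─────
──▲──
█████
█████

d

─────
─────
──▲──
█████
█████

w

██─██
─────
──▲──
─────
█████

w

██─██
██─██
──▲──
─────
─────

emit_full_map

█████─██
█████─██
██───▲──
██──────
██──────
████████

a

███─█
███─█
──▲──
─────
─────

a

████─
████─
█─▲──
█────
█────

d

███─█
███─█
──▲──
─────
─────

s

███─█
─────
──▲──
─────
█████


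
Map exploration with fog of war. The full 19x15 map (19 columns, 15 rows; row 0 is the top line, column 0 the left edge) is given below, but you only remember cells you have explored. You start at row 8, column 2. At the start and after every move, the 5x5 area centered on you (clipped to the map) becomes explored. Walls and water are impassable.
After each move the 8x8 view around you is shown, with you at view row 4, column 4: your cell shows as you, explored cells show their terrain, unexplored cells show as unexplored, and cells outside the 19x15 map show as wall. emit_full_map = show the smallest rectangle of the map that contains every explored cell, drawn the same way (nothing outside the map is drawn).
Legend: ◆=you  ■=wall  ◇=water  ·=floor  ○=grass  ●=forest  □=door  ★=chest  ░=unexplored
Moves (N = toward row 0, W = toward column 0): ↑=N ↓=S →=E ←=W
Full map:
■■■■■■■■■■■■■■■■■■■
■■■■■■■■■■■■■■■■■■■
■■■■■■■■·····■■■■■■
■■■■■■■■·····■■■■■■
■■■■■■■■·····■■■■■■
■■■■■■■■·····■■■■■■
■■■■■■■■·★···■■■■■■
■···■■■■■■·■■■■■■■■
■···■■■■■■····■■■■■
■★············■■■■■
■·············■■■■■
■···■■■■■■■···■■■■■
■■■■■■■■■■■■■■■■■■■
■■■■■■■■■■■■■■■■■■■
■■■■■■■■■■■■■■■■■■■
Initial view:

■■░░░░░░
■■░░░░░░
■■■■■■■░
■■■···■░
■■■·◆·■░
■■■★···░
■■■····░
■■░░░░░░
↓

■■░░░░░░
■■■■■■■░
■■■···■░
■■■···■░
■■■★◆··░
■■■····░
■■■···■░
■■░░░░░░

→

■░░░░░░░
■■■■■■░░
■■···■■░
■■···■■░
■■★·◆··░
■■·····░
■■···■■░
■░░░░░░░

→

░░░░░░░░
■■■■■░░░
■···■■■░
■···■■■░
■★··◆··░
■······░
■···■■■░
░░░░░░░░

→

░░░░░░░░
■■■■░░░░
···■■■■░
···■■■■░
★···◆··░
·······░
···■■■■░
░░░░░░░░

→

░░░░░░░░
■■■░░░░░
··■■■■■░
··■■■■■░
····◆··░
·······░
··■■■■■░
░░░░░░░░

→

░░░░░░░░
■■░░░░░░
·■■■■■■░
·■■■■■■░
····◆··░
·······░
·■■■■■■░
░░░░░░░░

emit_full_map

■■■■■░░░░░
■···■■■■■■
■···■■■■■■
■★·····◆··
■·········
■···■■■■■■

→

░░░░░░░░
■░░░░░░░
■■■■■■·░
■■■■■■·░
····◆··░
·······░
■■■■■■■░
░░░░░░░░

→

░░░░░░░░
░░░░░░░░
■■■■■·■░
■■■■■··░
····◆··░
·······░
■■■■■■·░
░░░░░░░░

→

░░░░░░░░
░░░░░░░░
■■■■·■■░
■■■■···░
····◆··░
·······░
■■■■■··░
░░░░░░░░

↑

░░░░░░░░
░░░░░░░░
░░·★···░
■■■■·■■░
■■■■◆··░
·······░
·······░
■■■■■··░

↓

░░░░░░░░
░░·★···░
■■■■·■■░
■■■■···░
····◆··░
·······░
■■■■■··░
░░░░░░░░

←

░░░░░░░░
░░░·★···
■■■■■·■■
■■■■■···
····◆···
········
■■■■■■··
░░░░░░░░

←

░░░░░░░░
■░░░·★··
■■■■■■·■
■■■■■■··
····◆···
········
■■■■■■■·
░░░░░░░░

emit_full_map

■■■■■░░░·★···
■···■■■■■■·■■
■···■■■■■■···
■★······◆····
■············
■···■■■■■■■··


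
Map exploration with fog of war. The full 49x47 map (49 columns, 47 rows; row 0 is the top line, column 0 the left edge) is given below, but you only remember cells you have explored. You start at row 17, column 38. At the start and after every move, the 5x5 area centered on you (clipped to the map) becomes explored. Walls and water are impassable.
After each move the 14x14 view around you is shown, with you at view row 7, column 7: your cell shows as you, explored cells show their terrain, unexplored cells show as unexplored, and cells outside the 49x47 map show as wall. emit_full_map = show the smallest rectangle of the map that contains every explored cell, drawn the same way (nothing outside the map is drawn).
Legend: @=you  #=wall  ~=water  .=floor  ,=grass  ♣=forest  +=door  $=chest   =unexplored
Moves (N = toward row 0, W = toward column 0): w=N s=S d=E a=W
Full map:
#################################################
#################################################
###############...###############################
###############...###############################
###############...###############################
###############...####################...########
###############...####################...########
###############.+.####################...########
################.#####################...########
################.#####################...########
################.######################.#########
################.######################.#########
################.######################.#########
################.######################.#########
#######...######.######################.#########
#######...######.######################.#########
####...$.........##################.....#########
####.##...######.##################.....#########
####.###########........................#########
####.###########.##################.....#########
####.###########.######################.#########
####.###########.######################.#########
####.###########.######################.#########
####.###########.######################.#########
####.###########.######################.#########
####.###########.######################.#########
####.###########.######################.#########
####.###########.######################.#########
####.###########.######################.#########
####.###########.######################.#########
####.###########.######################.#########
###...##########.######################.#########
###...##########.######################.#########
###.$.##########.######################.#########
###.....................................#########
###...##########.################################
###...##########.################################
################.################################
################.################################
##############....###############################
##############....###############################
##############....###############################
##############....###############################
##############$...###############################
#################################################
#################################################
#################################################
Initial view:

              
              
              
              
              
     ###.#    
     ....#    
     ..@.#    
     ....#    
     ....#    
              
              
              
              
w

              
              
              
              
              
     ###.#    
     ###.#    
     ..@.#    
     ....#    
     ....#    
     ....#    
              
              
              

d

              
              
              
              
              
    ###.##    
    ###.##    
    ...@##    
    ....##    
    ....##    
    ....#     
              
              
              

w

              
              
              
              
              
     ##.##    
    ###.##    
    ###@##    
    ....##    
    ....##    
    ....##    
    ....#     
              
              

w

              
              
              
              
              
     ##.##    
     ##.##    
    ###@##    
    ###.##    
    ....##    
    ....##    
    ....##    
    ....#     
              

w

              
              
              
              
              
     ##.##    
     ##.##    
     ##@##    
    ###.##    
    ###.##    
    ....##    
    ....##    
    ....##    
    ....#     

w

              
              
              
              
              
     ##.##    
     ##.##    
     ##@##    
     ##.##    
    ###.##    
    ###.##    
    ....##    
    ....##    
    ....##    

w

              
              
              
              
              
     #...#    
     ##.##    
     ##@##    
     ##.##    
     ##.##    
    ###.##    
    ###.##    
    ....##    
    ....##    

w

              
              
              
              
              
     #...#    
     #...#    
     ##@##    
     ##.##    
     ##.##    
     ##.##    
    ###.##    
    ###.##    
    ....##    

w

              
              
              
              
              
     #...#    
     #...#    
     #.@.#    
     ##.##    
     ##.##    
     ##.##    
     ##.##    
    ###.##    
    ###.##    

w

              
              
              
              
              
     #...#    
     #...#    
     #.@.#    
     #...#    
     ##.##    
     ##.##    
     ##.##    
     ##.##    
    ###.##    

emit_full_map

 #...#
 #...#
 #.@.#
 #...#
 ##.##
 ##.##
 ##.##
 ##.##
###.##
###.##
....##
....##
....##
....# 

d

              
              
              
              
              
    #...##    
    #...##    
    #..@##    
    #...##    
    ##.###    
    ##.##     
    ##.##     
    ##.##     
   ###.##     

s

              
              
              
              
    #...##    
    #...##    
    #...##    
    #..@##    
    ##.###    
    ##.###    
    ##.##     
    ##.##     
   ###.##     
   ###.##     

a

              
              
              
              
     #...##   
     #...##   
     #...##   
     #.@.##   
     ##.###   
     ##.###   
     ##.##    
     ##.##    
    ###.##    
    ###.##    

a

              
              
              
              
      #...##  
     ##...##  
     ##...##  
     ##@..##  
     ###.###  
     ###.###  
      ##.##   
      ##.##   
     ###.##   
     ###.##   

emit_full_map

 #...##
##...##
##...##
##@..##
###.###
###.###
 ##.## 
 ##.## 
###.## 
###.## 
....## 
....## 
....## 
....#  
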